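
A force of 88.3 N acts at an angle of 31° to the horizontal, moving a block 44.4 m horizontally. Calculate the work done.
W = F·d·cosθ = (88.3)(44.4)cos(31°) = 3361 J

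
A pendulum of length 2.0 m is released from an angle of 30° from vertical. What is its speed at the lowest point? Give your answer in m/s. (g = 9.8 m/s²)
h = L(1 − cosθ) = 2.0(1 − cos30°) = 0.267949 m
v = √(2gh) = √(2·9.8·0.267949) = 2.292 m/s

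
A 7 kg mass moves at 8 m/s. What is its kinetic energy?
KE = ½mv² = ½(7)(8)² = 224.0 J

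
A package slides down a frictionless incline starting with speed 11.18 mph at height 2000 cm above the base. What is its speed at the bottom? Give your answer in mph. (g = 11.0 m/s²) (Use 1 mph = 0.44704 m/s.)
Convert to SI: v₀ = 4.99791 m/s, h = 20.0 m
½mv₀² + mgh = ½mv² ⇒ v = √(v₀² + 2gh) = √(4.99791² + 2·11.0·20.0) = 21.5634 m/s = 48.24 mph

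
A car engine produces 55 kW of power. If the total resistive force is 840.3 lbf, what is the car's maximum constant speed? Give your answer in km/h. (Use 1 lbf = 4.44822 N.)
Convert to SI: F = 3737.84 N
P = Fv ⇒ v = P/F = 55000 W/3737.84 N = 14.7144 m/s = 52.97 km/h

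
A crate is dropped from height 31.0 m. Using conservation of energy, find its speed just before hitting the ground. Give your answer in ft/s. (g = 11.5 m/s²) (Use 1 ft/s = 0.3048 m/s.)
mgh = ½mv² ⇒ v = √(2gh) = √(2·11.5·31.0) = 26.7021 m/s = 87.61 ft/s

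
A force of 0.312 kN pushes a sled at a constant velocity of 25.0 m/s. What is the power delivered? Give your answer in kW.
Convert to SI: F = 312.0 N, v = 25.0 m/s
P = Fv = (312.0)(25.0) = 7800.0 W = 7.8 kW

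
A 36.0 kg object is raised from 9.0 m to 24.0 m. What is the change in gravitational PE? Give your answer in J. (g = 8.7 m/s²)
ΔPE = mgΔh = (36.0)(8.7)(15.0) = 4698 J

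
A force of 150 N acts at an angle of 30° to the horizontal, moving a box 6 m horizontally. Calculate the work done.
W = F·d·cosθ = (150)(6)cos(30°) = 779.4 J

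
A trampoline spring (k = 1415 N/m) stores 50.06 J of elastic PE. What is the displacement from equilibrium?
x = √(2·PE/k) = √(2·50.06/1415) = 0.266 m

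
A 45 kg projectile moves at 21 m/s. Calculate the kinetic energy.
KE = ½mv² = ½(45)(21)² = 9922.5 J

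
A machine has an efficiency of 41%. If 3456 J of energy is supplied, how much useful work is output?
W_out = η·W_in = 0.41·3456 = 1416.96 J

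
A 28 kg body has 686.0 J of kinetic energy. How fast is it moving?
v = √(2·KE/m) = √(2·686.0/28) = 7.0 m/s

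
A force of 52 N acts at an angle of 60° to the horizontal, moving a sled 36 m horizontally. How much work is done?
W = F·d·cosθ = (52)(36)cos(60°) = 936.0 J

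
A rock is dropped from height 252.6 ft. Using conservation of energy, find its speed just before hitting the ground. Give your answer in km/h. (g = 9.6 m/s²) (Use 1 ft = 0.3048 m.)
Convert to SI: h = 76.9925 m
mgh = ½mv² ⇒ v = √(2gh) = √(2·9.6·76.9925) = 38.4481 m/s = 138.4 km/h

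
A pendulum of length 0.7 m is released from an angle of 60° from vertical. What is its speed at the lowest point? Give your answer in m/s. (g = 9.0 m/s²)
h = L(1 − cosθ) = 0.7(1 − cos60°) = 0.35 m
v = √(2gh) = √(2·9.0·0.35) = 2.51 m/s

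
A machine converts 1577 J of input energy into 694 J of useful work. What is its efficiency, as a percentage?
η = W_out/W_in = 694/1577 = 44.01%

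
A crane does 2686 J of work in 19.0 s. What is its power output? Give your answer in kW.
P = W/t = 2686.0/19.0 = 141.368 W = 0.1414 kW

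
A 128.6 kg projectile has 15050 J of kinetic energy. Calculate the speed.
v = √(2·KE/m) = √(2·15050/128.6) = 15.3 m/s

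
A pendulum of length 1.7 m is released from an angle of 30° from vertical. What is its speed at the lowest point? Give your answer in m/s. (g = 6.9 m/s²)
h = L(1 − cosθ) = 1.7(1 − cos30°) = 0.227757 m
v = √(2gh) = √(2·6.9·0.227757) = 1.773 m/s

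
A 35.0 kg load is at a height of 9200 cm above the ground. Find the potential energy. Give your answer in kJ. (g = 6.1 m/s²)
Convert to SI: m = 35.0 kg, h = 92.0 m
PE = mgh = (35.0)(6.1)(92.0) = 19642.0 J = 19.64 kJ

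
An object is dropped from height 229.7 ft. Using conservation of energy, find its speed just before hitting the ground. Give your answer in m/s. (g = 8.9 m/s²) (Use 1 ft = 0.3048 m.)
Convert to SI: h = 70.0126 m
mgh = ½mv² ⇒ v = √(2gh) = √(2·8.9·70.0126) = 35.3 m/s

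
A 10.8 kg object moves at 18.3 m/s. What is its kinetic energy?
KE = ½mv² = ½(10.8)(18.3)² = 1808 J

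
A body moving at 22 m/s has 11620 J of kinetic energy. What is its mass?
m = 2·KE/v² = 2·11620/(22)² = 48.02 kg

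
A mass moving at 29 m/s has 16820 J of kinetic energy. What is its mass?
m = 2·KE/v² = 2·16820/(29)² = 40.0 kg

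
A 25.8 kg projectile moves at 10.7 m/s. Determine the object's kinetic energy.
KE = ½mv² = ½(25.8)(10.7)² = 1477 J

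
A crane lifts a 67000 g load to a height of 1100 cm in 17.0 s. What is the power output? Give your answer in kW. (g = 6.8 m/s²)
Convert to SI: m = 67.0 kg, h = 11.0 m, t = 17.0 s
P = mgh/t = (67.0)(6.8)(11.0)/17.0 = 294.8 W = 0.2948 kW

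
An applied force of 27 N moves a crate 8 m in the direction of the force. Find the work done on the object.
W = F·d = (27)(8) = 216.0 J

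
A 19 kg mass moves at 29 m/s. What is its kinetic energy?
KE = ½mv² = ½(19)(29)² = 7989.5 J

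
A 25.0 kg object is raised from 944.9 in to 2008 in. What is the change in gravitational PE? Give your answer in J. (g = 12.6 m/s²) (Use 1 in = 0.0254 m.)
Convert to SI: m = 25.0 kg, Δh = 27.0027 m
ΔPE = mgΔh = (25.0)(12.6)(27.0027) = 8506 J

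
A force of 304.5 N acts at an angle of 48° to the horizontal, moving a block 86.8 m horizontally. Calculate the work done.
W = F·d·cosθ = (304.5)(86.8)cos(48°) = 17690 J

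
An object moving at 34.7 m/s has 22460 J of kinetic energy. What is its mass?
m = 2·KE/v² = 2·22460/(34.7)² = 37.31 kg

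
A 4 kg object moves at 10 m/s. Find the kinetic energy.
KE = ½mv² = ½(4)(10)² = 200.0 J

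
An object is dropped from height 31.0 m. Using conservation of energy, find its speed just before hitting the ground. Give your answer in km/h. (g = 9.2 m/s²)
mgh = ½mv² ⇒ v = √(2gh) = √(2·9.2·31.0) = 23.883 m/s = 85.98 km/h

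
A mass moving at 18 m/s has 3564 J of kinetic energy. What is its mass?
m = 2·KE/v² = 2·3564/(18)² = 22.0 kg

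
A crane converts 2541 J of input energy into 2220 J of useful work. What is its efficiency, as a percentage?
η = W_out/W_in = 2220/2541 = 87.37%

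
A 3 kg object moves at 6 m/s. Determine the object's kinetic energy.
KE = ½mv² = ½(3)(6)² = 54.0 J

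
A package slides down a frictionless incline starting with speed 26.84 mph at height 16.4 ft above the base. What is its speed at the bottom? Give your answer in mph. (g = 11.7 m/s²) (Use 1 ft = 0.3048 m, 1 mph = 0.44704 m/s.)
Convert to SI: v₀ = 11.9986 m/s, h = 4.99872 m
½mv₀² + mgh = ½mv² ⇒ v = √(v₀² + 2gh) = √(11.9986² + 2·11.7·4.99872) = 16.1535 m/s = 36.13 mph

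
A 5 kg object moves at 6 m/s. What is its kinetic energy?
KE = ½mv² = ½(5)(6)² = 90.0 J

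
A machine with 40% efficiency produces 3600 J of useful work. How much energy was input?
W_in = W_out/η = 3600/0.4 = 9000 J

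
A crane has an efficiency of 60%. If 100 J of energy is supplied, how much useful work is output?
W_out = η·W_in = 0.6·100 = 60.0 J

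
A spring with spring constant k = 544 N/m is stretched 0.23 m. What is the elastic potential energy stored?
PE = ½kx² = ½(544)(0.23)² = 14.39 J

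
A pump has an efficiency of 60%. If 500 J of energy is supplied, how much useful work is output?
W_out = η·W_in = 0.6·500 = 300.0 J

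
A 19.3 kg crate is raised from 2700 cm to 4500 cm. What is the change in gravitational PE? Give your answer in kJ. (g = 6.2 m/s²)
Convert to SI: m = 19.3 kg, Δh = 18.0 m
ΔPE = mgΔh = (19.3)(6.2)(18.0) = 2153.88 J = 2.154 kJ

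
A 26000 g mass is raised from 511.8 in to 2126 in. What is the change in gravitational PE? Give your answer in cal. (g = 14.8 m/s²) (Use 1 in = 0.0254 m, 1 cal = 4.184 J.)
Convert to SI: m = 26.0 kg, Δh = 41.0007 m
ΔPE = mgΔh = (26.0)(14.8)(41.0007) = 15777.1 J = 3771 cal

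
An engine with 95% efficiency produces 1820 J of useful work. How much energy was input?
W_in = W_out/η = 1820/0.95 = 1916 J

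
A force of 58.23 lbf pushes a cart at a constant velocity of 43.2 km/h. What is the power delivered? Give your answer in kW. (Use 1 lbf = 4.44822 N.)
Convert to SI: F = 259.02 N, v = 12.0 m/s
P = Fv = (259.02)(12.0) = 3108.24 W = 3.108 kW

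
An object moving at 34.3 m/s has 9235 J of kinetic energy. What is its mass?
m = 2·KE/v² = 2·9235/(34.3)² = 15.7 kg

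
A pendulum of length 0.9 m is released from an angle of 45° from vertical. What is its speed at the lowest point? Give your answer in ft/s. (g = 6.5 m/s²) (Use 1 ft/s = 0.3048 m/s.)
h = L(1 − cosθ) = 0.9(1 − cos45°) = 0.263604 m
v = √(2gh) = √(2·6.5·0.263604) = 1.85118 m/s = 6.073 ft/s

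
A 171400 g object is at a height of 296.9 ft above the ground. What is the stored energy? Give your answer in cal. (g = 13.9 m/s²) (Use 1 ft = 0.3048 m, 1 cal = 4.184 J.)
Convert to SI: m = 171.4 kg, h = 90.4951 m
PE = mgh = (171.4)(13.9)(90.4951) = 215601 J = 51530 cal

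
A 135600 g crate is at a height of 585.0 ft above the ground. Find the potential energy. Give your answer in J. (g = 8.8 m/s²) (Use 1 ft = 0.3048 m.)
Convert to SI: m = 135.6 kg, h = 178.308 m
PE = mgh = (135.6)(8.8)(178.308) = 212800 J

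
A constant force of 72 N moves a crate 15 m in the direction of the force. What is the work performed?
W = F·d = (72)(15) = 1080 J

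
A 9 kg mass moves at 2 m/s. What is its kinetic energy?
KE = ½mv² = ½(9)(2)² = 18.0 J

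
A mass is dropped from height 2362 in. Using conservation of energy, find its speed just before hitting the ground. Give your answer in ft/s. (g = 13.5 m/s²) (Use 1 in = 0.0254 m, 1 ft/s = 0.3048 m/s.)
Convert to SI: h = 59.9948 m
mgh = ½mv² ⇒ v = √(2gh) = √(2·13.5·59.9948) = 40.2475 m/s = 132.0 ft/s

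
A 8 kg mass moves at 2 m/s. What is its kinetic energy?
KE = ½mv² = ½(8)(2)² = 16.0 J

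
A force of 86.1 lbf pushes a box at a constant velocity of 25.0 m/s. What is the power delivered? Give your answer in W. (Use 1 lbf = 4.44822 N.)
Convert to SI: F = 382.992 N, v = 25.0 m/s
P = Fv = (382.992)(25.0) = 9575 W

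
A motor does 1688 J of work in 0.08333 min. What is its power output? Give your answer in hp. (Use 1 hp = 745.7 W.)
Convert to SI: W = 1688.0 J, t = 4.9998 s
P = W/t = 1688.0/4.9998 = 337.614 W = 0.4527 hp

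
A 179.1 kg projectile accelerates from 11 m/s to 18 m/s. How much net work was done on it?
W = ΔKE = ½m(v₂² − v₁²) = ½(179.1)(18² − 11²) = 18178.65 J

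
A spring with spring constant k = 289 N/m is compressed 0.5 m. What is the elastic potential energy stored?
PE = ½kx² = ½(289)(0.5)² = 36.13 J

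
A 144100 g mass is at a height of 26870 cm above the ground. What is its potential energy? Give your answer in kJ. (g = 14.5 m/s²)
Convert to SI: m = 144.1 kg, h = 268.7 m
PE = mgh = (144.1)(14.5)(268.7) = 561435 J = 561.4 kJ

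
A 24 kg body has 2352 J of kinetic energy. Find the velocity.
v = √(2·KE/m) = √(2·2352/24) = 14.0 m/s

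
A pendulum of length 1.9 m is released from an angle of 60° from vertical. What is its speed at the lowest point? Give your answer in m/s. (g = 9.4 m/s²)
h = L(1 − cosθ) = 1.9(1 − cos60°) = 0.95 m
v = √(2gh) = √(2·9.4·0.95) = 4.226 m/s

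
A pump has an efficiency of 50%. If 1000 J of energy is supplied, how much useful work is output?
W_out = η·W_in = 0.5·1000 = 500.0 J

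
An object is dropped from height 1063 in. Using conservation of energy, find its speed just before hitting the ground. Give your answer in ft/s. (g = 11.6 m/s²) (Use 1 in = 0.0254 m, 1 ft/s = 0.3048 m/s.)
Convert to SI: h = 27.0002 m
mgh = ½mv² ⇒ v = √(2gh) = √(2·11.6·27.0002) = 25.0281 m/s = 82.11 ft/s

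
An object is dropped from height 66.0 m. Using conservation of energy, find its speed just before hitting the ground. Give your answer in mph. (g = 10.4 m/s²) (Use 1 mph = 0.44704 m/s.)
mgh = ½mv² ⇒ v = √(2gh) = √(2·10.4·66.0) = 37.0513 m/s = 82.88 mph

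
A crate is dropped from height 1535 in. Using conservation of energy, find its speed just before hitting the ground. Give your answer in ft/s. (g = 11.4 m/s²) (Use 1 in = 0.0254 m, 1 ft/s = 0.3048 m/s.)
Convert to SI: h = 38.989 m
mgh = ½mv² ⇒ v = √(2gh) = √(2·11.4·38.989) = 29.8153 m/s = 97.82 ft/s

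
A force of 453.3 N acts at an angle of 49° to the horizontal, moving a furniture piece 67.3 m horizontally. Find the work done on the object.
W = F·d·cosθ = (453.3)(67.3)cos(49°) = 20010 J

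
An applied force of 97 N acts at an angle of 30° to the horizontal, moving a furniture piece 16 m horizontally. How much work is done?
W = F·d·cosθ = (97)(16)cos(30°) = 1344 J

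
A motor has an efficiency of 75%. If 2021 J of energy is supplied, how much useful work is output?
W_out = η·W_in = 0.75·2021 = 1515.75 J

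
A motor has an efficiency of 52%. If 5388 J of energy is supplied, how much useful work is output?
W_out = η·W_in = 0.52·5388 = 2801.76 J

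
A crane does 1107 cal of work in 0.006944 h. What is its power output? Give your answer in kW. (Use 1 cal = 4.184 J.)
Convert to SI: W = 4631.69 J, t = 24.9984 s
P = W/t = 4631.69/24.9984 = 185.279 W = 0.1853 kW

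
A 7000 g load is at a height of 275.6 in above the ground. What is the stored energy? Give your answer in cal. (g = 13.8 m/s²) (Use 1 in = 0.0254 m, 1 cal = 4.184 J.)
Convert to SI: m = 7.0 kg, h = 7.00024 m
PE = mgh = (7.0)(13.8)(7.00024) = 676.223 J = 161.6 cal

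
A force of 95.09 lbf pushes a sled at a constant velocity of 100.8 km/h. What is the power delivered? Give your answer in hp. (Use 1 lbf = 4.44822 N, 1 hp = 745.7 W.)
Convert to SI: F = 422.981 N, v = 28.0 m/s
P = Fv = (422.981)(28.0) = 11843.5 W = 15.88 hp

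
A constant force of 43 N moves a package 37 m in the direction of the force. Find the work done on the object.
W = F·d = (43)(37) = 1591 J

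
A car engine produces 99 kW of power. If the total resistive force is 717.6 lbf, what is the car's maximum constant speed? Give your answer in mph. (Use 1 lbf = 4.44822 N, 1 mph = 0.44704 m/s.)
Convert to SI: F = 3192.04 N
P = Fv ⇒ v = P/F = 99000 W/3192.04 N = 31.0146 m/s = 69.38 mph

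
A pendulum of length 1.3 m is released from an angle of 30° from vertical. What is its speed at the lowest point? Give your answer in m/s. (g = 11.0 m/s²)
h = L(1 − cosθ) = 1.3(1 − cos30°) = 0.174167 m
v = √(2gh) = √(2·11.0·0.174167) = 1.957 m/s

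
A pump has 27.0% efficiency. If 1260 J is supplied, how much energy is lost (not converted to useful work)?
W_lost = W_in(1 − η) = 1260·(1 − 0.27) = 919.8 J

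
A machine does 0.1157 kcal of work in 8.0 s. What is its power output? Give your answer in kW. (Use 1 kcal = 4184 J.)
Convert to SI: W = 484.089 J, t = 8.0 s
P = W/t = 484.089/8.0 = 60.5111 W = 0.06051 kW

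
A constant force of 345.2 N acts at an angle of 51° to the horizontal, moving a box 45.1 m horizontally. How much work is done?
W = F·d·cosθ = (345.2)(45.1)cos(51°) = 9798 J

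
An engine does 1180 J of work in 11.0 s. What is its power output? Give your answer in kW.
P = W/t = 1180.0/11.0 = 107.273 W = 0.1073 kW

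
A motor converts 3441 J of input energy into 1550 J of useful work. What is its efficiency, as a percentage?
η = W_out/W_in = 1550/3441 = 45.05%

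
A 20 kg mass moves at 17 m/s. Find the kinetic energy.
KE = ½mv² = ½(20)(17)² = 2890.0 J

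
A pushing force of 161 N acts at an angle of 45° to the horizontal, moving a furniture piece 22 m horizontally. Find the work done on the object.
W = F·d·cosθ = (161)(22)cos(45°) = 2505 J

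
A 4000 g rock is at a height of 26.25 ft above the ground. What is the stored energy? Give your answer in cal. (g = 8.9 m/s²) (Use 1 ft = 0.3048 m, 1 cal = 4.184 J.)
Convert to SI: m = 4.0 kg, h = 8.001 m
PE = mgh = (4.0)(8.9)(8.001) = 284.836 J = 68.08 cal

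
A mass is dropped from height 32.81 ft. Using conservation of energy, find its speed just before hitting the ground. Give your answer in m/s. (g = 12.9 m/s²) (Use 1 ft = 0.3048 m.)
Convert to SI: h = 10.0005 m
mgh = ½mv² ⇒ v = √(2gh) = √(2·12.9·10.0005) = 16.06 m/s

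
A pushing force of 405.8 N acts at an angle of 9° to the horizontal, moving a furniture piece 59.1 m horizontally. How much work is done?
W = F·d·cosθ = (405.8)(59.1)cos(9°) = 23690 J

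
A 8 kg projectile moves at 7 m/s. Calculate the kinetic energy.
KE = ½mv² = ½(8)(7)² = 196.0 J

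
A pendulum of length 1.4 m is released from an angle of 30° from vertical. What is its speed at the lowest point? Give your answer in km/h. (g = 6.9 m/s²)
h = L(1 − cosθ) = 1.4(1 − cos30°) = 0.187564 m
v = √(2gh) = √(2·6.9·0.187564) = 1.60885 m/s = 5.792 km/h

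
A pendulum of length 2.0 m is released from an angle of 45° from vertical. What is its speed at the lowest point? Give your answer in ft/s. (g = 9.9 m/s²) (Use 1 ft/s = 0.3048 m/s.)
h = L(1 − cosθ) = 2.0(1 − cos45°) = 0.585786 m
v = √(2gh) = √(2·9.9·0.585786) = 3.40567 m/s = 11.17 ft/s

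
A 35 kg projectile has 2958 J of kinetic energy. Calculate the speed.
v = √(2·KE/m) = √(2·2958/35) = 13.0 m/s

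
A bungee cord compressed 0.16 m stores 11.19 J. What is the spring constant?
k = 2·PE/x² = 2·11.19/(0.16)² = 874.2 N/m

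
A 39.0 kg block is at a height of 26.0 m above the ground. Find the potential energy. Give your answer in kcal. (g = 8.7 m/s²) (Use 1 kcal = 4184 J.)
PE = mgh = (39.0)(8.7)(26.0) = 8821.8 J = 2.108 kcal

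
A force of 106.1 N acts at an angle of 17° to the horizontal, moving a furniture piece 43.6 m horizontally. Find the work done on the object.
W = F·d·cosθ = (106.1)(43.6)cos(17°) = 4424 J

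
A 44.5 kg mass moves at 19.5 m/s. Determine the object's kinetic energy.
KE = ½mv² = ½(44.5)(19.5)² = 8461 J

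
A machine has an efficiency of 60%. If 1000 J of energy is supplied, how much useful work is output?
W_out = η·W_in = 0.6·1000 = 600.0 J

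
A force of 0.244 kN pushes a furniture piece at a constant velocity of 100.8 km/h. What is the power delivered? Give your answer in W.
Convert to SI: F = 244.0 N, v = 28.0 m/s
P = Fv = (244.0)(28.0) = 6832 W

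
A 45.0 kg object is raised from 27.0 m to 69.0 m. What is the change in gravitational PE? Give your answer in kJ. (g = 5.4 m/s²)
ΔPE = mgΔh = (45.0)(5.4)(42.0) = 10206.0 J = 10.21 kJ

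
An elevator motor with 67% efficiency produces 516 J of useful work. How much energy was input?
W_in = W_out/η = 516/0.67 = 770.1 J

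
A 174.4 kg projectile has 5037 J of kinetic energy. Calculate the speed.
v = √(2·KE/m) = √(2·5037/174.4) = 7.6 m/s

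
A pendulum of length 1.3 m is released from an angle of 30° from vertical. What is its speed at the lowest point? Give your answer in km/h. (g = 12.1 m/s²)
h = L(1 − cosθ) = 1.3(1 − cos30°) = 0.174167 m
v = √(2gh) = √(2·12.1·0.174167) = 2.05301 m/s = 7.391 km/h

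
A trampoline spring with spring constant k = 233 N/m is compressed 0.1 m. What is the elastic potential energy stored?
PE = ½kx² = ½(233)(0.1)² = 1.165 J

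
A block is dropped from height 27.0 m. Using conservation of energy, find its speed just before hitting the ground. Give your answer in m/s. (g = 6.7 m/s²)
mgh = ½mv² ⇒ v = √(2gh) = √(2·6.7·27.0) = 19.02 m/s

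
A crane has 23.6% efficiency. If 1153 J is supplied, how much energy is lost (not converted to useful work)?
W_lost = W_in(1 − η) = 1153·(1 − 0.236) = 880.9 J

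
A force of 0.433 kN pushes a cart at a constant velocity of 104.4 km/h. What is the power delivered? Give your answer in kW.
Convert to SI: F = 433.0 N, v = 29.0 m/s
P = Fv = (433.0)(29.0) = 12557.0 W = 12.56 kW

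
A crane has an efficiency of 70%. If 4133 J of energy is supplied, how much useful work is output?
W_out = η·W_in = 0.7·4133 = 2893.1 J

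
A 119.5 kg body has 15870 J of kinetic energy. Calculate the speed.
v = √(2·KE/m) = √(2·15870/119.5) = 16.3 m/s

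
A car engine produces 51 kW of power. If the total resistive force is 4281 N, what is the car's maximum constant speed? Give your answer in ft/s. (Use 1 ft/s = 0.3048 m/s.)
P = Fv ⇒ v = P/F = 51000 W/4281.0 N = 11.9131 m/s = 39.08 ft/s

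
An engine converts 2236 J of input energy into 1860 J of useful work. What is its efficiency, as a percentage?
η = W_out/W_in = 1860/2236 = 83.18%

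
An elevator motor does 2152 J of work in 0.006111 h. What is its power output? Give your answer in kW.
Convert to SI: W = 2152.0 J, t = 21.9996 s
P = W/t = 2152.0/21.9996 = 97.82 W = 0.09782 kW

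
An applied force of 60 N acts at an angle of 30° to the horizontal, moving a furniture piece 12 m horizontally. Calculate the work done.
W = F·d·cosθ = (60)(12)cos(30°) = 623.5 J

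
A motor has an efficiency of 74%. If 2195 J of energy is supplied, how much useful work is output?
W_out = η·W_in = 0.74·2195 = 1624.3 J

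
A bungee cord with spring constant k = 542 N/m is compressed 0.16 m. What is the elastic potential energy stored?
PE = ½kx² = ½(542)(0.16)² = 6.938 J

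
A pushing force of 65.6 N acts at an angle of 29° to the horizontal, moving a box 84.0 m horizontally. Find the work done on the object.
W = F·d·cosθ = (65.6)(84.0)cos(29°) = 4820 J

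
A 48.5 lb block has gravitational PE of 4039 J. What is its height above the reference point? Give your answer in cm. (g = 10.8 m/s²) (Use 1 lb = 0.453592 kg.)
Convert to SI: m = 21.9992 kg, PE = 4039.0 J
h = PE/(mg) = 4039.0/(21.9992·10.8) = 16.9998 m = 1700 cm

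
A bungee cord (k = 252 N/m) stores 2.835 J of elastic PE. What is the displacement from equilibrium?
x = √(2·PE/k) = √(2·2.835/252) = 0.15 m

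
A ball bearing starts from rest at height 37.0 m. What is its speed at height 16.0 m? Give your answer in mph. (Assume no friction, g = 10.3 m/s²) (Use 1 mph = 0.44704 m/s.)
mgh₁ = mgh₂ + ½mv² ⇒ v = √(2g(h₁−h₂)) = √(2·10.3·21.0) = 20.799 m/s = 46.53 mph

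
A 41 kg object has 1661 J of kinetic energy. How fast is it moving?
v = √(2·KE/m) = √(2·1661/41) = 9.001 m/s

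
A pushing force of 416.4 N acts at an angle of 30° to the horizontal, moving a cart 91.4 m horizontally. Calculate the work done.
W = F·d·cosθ = (416.4)(91.4)cos(30°) = 32960 J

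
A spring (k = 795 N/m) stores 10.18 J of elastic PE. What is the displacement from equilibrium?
x = √(2·PE/k) = √(2·10.18/795) = 0.16 m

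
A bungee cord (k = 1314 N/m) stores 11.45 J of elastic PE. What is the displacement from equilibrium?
x = √(2·PE/k) = √(2·11.45/1314) = 0.132 m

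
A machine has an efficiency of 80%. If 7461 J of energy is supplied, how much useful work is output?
W_out = η·W_in = 0.8·7461 = 5968.8 J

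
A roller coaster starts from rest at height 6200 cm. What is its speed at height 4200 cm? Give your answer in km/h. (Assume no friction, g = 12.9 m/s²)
Convert to SI: h₁−h₂ = 20.0 m
mgh₁ = mgh₂ + ½mv² ⇒ v = √(2g(h₁−h₂)) = √(2·12.9·20.0) = 22.7156 m/s = 81.78 km/h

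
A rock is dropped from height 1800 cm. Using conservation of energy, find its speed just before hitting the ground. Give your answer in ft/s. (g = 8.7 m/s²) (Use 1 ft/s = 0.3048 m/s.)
Convert to SI: h = 18.0 m
mgh = ½mv² ⇒ v = √(2gh) = √(2·8.7·18.0) = 17.6975 m/s = 58.06 ft/s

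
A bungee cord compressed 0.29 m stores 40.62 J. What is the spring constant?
k = 2·PE/x² = 2·40.62/(0.29)² = 966.0 N/m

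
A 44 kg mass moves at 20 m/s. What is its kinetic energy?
KE = ½mv² = ½(44)(20)² = 8800.0 J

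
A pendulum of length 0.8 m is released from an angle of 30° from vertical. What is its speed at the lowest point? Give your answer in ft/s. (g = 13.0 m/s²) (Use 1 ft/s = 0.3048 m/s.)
h = L(1 − cosθ) = 0.8(1 − cos30°) = 0.10718 m
v = √(2gh) = √(2·13.0·0.10718) = 1.66933 m/s = 5.477 ft/s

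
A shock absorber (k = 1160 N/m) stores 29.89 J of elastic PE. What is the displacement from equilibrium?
x = √(2·PE/k) = √(2·29.89/1160) = 0.227 m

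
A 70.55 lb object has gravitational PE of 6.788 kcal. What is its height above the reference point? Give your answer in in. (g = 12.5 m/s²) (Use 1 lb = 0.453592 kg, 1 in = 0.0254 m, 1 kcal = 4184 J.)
Convert to SI: m = 32.0009 kg, PE = 28401.0 J
h = PE/(mg) = 28401.0/(32.0009·12.5) = 71.0004 m = 2795 in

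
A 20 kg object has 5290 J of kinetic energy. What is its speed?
v = √(2·KE/m) = √(2·5290/20) = 23.0 m/s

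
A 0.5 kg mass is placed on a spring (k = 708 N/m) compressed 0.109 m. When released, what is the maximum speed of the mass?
½kx² = ½mv² ⇒ v = x√(k/m) = (0.109)√(708/0.5) = 4.102 m/s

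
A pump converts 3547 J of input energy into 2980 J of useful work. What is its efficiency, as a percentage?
η = W_out/W_in = 2980/3547 = 84.01%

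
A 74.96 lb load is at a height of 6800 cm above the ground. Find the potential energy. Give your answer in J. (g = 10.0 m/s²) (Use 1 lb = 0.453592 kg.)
Convert to SI: m = 34.0013 kg, h = 68.0 m
PE = mgh = (34.0013)(10.0)(68.0) = 23120 J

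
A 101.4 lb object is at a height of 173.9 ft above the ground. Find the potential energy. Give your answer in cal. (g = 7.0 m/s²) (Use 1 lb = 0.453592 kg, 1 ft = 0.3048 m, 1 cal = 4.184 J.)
Convert to SI: m = 45.9942 kg, h = 53.0047 m
PE = mgh = (45.9942)(7.0)(53.0047) = 17065.4 J = 4079 cal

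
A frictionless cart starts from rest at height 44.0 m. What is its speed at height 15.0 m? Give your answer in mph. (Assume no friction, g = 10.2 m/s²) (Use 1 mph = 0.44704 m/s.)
mgh₁ = mgh₂ + ½mv² ⇒ v = √(2g(h₁−h₂)) = √(2·10.2·29.0) = 24.3228 m/s = 54.41 mph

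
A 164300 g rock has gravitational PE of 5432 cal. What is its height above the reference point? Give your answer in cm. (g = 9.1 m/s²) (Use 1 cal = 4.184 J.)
Convert to SI: m = 164.3 kg, PE = 22727.5 J
h = PE/(mg) = 22727.5/(164.3·9.1) = 15.201 m = 1520 cm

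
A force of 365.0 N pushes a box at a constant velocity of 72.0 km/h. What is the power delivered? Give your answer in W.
Convert to SI: F = 365.0 N, v = 20.0 m/s
P = Fv = (365.0)(20.0) = 7300 W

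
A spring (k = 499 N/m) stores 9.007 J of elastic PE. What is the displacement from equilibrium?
x = √(2·PE/k) = √(2·9.007/499) = 0.19 m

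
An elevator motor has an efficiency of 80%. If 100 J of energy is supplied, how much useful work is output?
W_out = η·W_in = 0.8·100 = 80.0 J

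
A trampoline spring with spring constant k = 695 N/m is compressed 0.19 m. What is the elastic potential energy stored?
PE = ½kx² = ½(695)(0.19)² = 12.54 J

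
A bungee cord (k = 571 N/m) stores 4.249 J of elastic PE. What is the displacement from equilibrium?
x = √(2·PE/k) = √(2·4.249/571) = 0.122 m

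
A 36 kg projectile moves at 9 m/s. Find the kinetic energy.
KE = ½mv² = ½(36)(9)² = 1458.0 J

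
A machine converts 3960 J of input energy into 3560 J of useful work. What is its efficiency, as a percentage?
η = W_out/W_in = 3560/3960 = 89.9%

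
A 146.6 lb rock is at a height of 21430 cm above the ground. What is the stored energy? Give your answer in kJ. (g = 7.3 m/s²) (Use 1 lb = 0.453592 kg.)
Convert to SI: m = 66.4966 kg, h = 214.3 m
PE = mgh = (66.4966)(7.3)(214.3) = 104027 J = 104.0 kJ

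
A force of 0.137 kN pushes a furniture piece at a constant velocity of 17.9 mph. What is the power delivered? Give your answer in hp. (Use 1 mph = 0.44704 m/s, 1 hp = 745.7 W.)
Convert to SI: F = 137.0 N, v = 8.00202 m/s
P = Fv = (137.0)(8.00202) = 1096.28 W = 1.47 hp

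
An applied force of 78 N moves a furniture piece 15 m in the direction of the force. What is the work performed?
W = F·d = (78)(15) = 1170 J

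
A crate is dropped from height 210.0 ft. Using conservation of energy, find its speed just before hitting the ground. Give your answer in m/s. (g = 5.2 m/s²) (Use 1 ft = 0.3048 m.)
Convert to SI: h = 64.008 m
mgh = ½mv² ⇒ v = √(2gh) = √(2·5.2·64.008) = 25.8 m/s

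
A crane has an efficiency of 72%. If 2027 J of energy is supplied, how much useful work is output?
W_out = η·W_in = 0.72·2027 = 1459.44 J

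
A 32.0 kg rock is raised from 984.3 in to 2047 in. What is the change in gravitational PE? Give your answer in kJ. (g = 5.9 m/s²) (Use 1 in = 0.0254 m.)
Convert to SI: m = 32.0 kg, Δh = 26.9926 m
ΔPE = mgΔh = (32.0)(5.9)(26.9926) = 5096.2 J = 5.096 kJ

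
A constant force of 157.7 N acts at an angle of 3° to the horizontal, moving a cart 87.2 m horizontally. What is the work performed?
W = F·d·cosθ = (157.7)(87.2)cos(3°) = 13730 J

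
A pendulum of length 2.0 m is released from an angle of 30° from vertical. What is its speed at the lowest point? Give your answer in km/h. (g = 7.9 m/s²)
h = L(1 − cosθ) = 2.0(1 − cos30°) = 0.267949 m
v = √(2gh) = √(2·7.9·0.267949) = 2.05757 m/s = 7.407 km/h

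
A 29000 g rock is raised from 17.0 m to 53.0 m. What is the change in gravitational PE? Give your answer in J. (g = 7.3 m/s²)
Convert to SI: m = 29.0 kg, Δh = 36.0 m
ΔPE = mgΔh = (29.0)(7.3)(36.0) = 7621 J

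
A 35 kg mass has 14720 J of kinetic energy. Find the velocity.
v = √(2·KE/m) = √(2·14720/35) = 29.0 m/s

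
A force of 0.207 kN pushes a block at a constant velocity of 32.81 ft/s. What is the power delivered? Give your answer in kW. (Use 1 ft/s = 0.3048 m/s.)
Convert to SI: F = 207.0 N, v = 10.0005 m/s
P = Fv = (207.0)(10.0005) = 2070.1 W = 2.07 kW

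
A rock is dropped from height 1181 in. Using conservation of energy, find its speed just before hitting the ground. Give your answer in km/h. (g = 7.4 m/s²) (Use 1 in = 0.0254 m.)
Convert to SI: h = 29.9974 m
mgh = ½mv² ⇒ v = √(2gh) = √(2·7.4·29.9974) = 21.0704 m/s = 75.85 km/h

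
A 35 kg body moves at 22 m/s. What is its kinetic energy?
KE = ½mv² = ½(35)(22)² = 8470.0 J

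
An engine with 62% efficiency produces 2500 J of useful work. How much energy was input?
W_in = W_out/η = 2500/0.62 = 4032 J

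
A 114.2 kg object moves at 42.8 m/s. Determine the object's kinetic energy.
KE = ½mv² = ½(114.2)(42.8)² = 104600 J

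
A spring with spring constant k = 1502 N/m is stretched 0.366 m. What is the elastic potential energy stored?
PE = ½kx² = ½(1502)(0.366)² = 100.6 J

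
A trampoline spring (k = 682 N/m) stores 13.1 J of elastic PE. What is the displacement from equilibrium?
x = √(2·PE/k) = √(2·13.1/682) = 0.196 m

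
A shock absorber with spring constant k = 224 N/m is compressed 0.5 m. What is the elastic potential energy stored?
PE = ½kx² = ½(224)(0.5)² = 28.0 J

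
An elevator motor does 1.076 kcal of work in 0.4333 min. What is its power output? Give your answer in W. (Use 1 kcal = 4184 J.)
Convert to SI: W = 4501.98 J, t = 25.998 s
P = W/t = 4501.98/25.998 = 173.2 W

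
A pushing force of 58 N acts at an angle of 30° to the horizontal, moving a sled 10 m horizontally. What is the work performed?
W = F·d·cosθ = (58)(10)cos(30°) = 502.3 J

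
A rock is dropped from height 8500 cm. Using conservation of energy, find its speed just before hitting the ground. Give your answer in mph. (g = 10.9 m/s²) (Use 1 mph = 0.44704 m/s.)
Convert to SI: h = 85.0 m
mgh = ½mv² ⇒ v = √(2gh) = √(2·10.9·85.0) = 43.0465 m/s = 96.29 mph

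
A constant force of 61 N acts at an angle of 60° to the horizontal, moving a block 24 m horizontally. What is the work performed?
W = F·d·cosθ = (61)(24)cos(60°) = 732.0 J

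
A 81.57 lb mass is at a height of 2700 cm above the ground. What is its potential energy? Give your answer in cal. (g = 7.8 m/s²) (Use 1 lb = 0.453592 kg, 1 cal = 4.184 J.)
Convert to SI: m = 36.9995 kg, h = 27.0 m
PE = mgh = (36.9995)(7.8)(27.0) = 7792.09 J = 1862 cal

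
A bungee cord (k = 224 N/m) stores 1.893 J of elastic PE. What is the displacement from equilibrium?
x = √(2·PE/k) = √(2·1.893/224) = 0.13 m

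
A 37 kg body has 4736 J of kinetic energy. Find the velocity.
v = √(2·KE/m) = √(2·4736/37) = 16.0 m/s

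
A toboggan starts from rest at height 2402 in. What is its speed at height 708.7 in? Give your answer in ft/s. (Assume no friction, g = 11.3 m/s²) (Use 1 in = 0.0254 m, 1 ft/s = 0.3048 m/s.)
Convert to SI: h₁−h₂ = 43.0098 m
mgh₁ = mgh₂ + ½mv² ⇒ v = √(2g(h₁−h₂)) = √(2·11.3·43.0098) = 31.1773 m/s = 102.3 ft/s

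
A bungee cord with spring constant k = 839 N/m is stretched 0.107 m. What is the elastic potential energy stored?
PE = ½kx² = ½(839)(0.107)² = 4.803 J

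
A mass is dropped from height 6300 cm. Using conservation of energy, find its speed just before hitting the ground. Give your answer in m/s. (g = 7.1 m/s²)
Convert to SI: h = 63.0 m
mgh = ½mv² ⇒ v = √(2gh) = √(2·7.1·63.0) = 29.91 m/s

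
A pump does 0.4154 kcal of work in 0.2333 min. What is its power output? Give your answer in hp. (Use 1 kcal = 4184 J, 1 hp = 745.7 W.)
Convert to SI: W = 1738.03 J, t = 13.998 s
P = W/t = 1738.03/13.998 = 124.163 W = 0.1665 hp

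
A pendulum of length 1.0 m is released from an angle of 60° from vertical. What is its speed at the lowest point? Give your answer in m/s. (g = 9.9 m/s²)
h = L(1 − cosθ) = 1.0(1 − cos60°) = 0.5 m
v = √(2gh) = √(2·9.9·0.5) = 3.146 m/s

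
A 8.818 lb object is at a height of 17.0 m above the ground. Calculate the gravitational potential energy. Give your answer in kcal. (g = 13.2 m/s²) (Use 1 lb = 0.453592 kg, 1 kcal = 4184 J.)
Convert to SI: m = 3.99977 kg, h = 17.0 m
PE = mgh = (3.99977)(13.2)(17.0) = 897.549 J = 0.2145 kcal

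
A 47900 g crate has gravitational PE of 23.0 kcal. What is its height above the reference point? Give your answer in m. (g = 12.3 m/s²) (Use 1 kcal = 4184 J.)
Convert to SI: m = 47.9 kg, PE = 96232.0 J
h = PE/(mg) = 96232.0/(47.9·12.3) = 163.3 m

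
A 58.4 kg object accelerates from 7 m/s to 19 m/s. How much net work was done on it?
W = ΔKE = ½m(v₂² − v₁²) = ½(58.4)(19² − 7²) = 9110.4 J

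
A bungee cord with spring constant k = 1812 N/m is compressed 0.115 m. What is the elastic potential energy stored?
PE = ½kx² = ½(1812)(0.115)² = 11.98 J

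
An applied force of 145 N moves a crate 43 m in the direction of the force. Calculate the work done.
W = F·d = (145)(43) = 6235 J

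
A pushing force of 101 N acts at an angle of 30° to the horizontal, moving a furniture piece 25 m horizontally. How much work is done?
W = F·d·cosθ = (101)(25)cos(30°) = 2187 J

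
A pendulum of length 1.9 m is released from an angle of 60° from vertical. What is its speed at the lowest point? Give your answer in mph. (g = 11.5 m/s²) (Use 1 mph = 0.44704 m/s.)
h = L(1 − cosθ) = 1.9(1 − cos60°) = 0.95 m
v = √(2gh) = √(2·11.5·0.95) = 4.6744 m/s = 10.46 mph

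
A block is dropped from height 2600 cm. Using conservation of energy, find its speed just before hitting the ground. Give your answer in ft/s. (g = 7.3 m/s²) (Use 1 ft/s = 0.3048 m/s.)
Convert to SI: h = 26.0 m
mgh = ½mv² ⇒ v = √(2gh) = √(2·7.3·26.0) = 19.4833 m/s = 63.92 ft/s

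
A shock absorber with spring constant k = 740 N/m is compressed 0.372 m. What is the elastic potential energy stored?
PE = ½kx² = ½(740)(0.372)² = 51.2 J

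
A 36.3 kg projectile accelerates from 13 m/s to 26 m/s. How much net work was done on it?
W = ΔKE = ½m(v₂² − v₁²) = ½(36.3)(26² − 13²) = 9202.05 J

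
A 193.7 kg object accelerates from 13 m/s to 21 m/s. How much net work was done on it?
W = ΔKE = ½m(v₂² − v₁²) = ½(193.7)(21² − 13²) = 26343.2 J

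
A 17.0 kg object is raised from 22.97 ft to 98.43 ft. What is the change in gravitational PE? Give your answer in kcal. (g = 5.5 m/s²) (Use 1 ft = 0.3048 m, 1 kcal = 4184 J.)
Convert to SI: m = 17.0 kg, Δh = 23.0002 m
ΔPE = mgΔh = (17.0)(5.5)(23.0002) = 2150.52 J = 0.514 kcal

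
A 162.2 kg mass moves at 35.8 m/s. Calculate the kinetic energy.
KE = ½mv² = ½(162.2)(35.8)² = 103900 J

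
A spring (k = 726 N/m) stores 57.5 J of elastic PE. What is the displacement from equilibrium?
x = √(2·PE/k) = √(2·57.5/726) = 0.398 m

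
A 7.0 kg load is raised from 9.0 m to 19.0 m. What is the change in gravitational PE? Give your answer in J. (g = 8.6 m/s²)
ΔPE = mgΔh = (7.0)(8.6)(10.0) = 602.0 J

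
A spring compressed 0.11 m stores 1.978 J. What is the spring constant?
k = 2·PE/x² = 2·1.978/(0.11)² = 326.9 N/m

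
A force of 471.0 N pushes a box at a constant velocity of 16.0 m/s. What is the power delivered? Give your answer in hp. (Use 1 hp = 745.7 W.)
P = Fv = (471.0)(16.0) = 7536.0 W = 10.11 hp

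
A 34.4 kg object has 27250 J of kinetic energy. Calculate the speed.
v = √(2·KE/m) = √(2·27250/34.4) = 39.8 m/s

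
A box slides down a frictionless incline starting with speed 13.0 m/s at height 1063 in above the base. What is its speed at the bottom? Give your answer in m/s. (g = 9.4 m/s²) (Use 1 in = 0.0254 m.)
Convert to SI: v₀ = 13.0 m/s, h = 27.0002 m
½mv₀² + mgh = ½mv² ⇒ v = √(v₀² + 2gh) = √(13.0² + 2·9.4·27.0002) = 26.01 m/s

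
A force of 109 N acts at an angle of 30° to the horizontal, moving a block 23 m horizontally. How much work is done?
W = F·d·cosθ = (109)(23)cos(30°) = 2171 J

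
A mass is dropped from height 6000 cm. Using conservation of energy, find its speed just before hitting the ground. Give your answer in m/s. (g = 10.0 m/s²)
Convert to SI: h = 60.0 m
mgh = ½mv² ⇒ v = √(2gh) = √(2·10.0·60.0) = 34.64 m/s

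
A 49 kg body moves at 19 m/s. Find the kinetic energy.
KE = ½mv² = ½(49)(19)² = 8844.5 J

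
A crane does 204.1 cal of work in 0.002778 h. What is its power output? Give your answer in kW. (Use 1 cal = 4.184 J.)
Convert to SI: W = 853.954 J, t = 10.0008 s
P = W/t = 853.954/10.0008 = 85.3886 W = 0.08539 kW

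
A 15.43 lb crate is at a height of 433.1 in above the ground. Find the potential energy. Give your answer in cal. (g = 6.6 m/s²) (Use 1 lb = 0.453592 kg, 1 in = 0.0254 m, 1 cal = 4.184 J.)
Convert to SI: m = 6.99892 kg, h = 11.0007 m
PE = mgh = (6.99892)(6.6)(11.0007) = 508.156 J = 121.5 cal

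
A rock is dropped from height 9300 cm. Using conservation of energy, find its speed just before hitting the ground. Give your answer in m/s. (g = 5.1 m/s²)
Convert to SI: h = 93.0 m
mgh = ½mv² ⇒ v = √(2gh) = √(2·5.1·93.0) = 30.8 m/s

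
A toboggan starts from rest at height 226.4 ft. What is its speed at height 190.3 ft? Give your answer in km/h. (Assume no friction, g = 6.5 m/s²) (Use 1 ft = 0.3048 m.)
Convert to SI: h₁−h₂ = 11.0033 m
mgh₁ = mgh₂ + ½mv² ⇒ v = √(2g(h₁−h₂)) = √(2·6.5·11.0033) = 11.96 m/s = 43.06 km/h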